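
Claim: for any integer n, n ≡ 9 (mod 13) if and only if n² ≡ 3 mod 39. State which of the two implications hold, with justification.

Neither implication holds.

(→) This fails: take n = 22. Then 22 ≡ 9 (mod 13), but 22² = 484 ≡ 16 (mod 39), not 3.

(←) This fails: take n = 30. Then 30² = 900 ≡ 3 (mod 39), yet 30 ≡ 4 (mod 13), not 9.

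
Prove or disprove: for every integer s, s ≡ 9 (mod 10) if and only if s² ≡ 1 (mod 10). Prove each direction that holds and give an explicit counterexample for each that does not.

Forward direction. Suppose s ≡ 9 (mod 10). Write s = 10j + 9. Then (10j + 9)² = 100j² + 180j + 81 = 10(10j² + 18j + 8) + 1, so s² ≡ 1 (mod 10).

Converse. This fails: take s = 1. Then 1² = 1 ≡ 1 (mod 10), yet 1 ≡ 1 (mod 10), not 9.

Only the forward implication holds.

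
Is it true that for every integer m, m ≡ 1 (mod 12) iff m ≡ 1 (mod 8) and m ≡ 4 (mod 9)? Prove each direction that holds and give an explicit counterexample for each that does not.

Not equivalent: only (⇐) holds.

(⇒) This fails: m = 1 gives 1 ≡ 1 (mod 12) but 1 ≡ 1 (mod 9), so the conjunction on the right does not hold.

(⇐) Conversely, if m ≡ 1 (mod 8) and m ≡ 4 (mod 9), then by the Chinese remainder theorem m ≡ 49 (mod 72). Since 49 ≡ 1 (mod 12) and 12 ∣ 72, we get m ≡ 1 (mod 12).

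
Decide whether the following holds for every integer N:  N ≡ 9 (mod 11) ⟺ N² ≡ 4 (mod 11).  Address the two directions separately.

Only the forward implication holds.

(←) This fails: take N = 2. Then 2² = 4 ≡ 4 (mod 11), yet 2 ≡ 2 (mod 11), not 9.

(→) Suppose N ≡ 9 (mod 11). Write N = 11j + 9. Then (11j + 9)² = 121j² + 198j + 81 = 11(11j² + 18j + 7) + 4, so N² ≡ 4 (mod 11).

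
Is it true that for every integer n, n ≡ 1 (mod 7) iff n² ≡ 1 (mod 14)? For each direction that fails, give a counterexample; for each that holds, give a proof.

(→) This fails: take n = 8. Then 8 ≡ 1 (mod 7), but 8² = 64 ≡ 8 (mod 14), not 1.

(←) This fails: take n = 13. Then 13² = 169 ≡ 1 (mod 14), yet 13 ≡ 6 (mod 7), not 1.

Both directions fail.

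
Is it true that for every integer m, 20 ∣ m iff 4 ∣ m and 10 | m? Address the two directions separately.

(⇒) If 20 ∣ m, write m = 20q. Since 20 = 5·4, m = 4·(5q), so 4 ∣ m; and since 20 = 2·10, m = 10·(2q), so 10 ∣ m.

(⇐) Suppose 4 ∣ m and 10 ∣ m. Any common multiple of 4 and 10 is a multiple of their lcm; here lcm(4, 10) = 4·10/gcd(4, 10) = 40/2 = 20, so 20 ∣ m.

Both directions hold.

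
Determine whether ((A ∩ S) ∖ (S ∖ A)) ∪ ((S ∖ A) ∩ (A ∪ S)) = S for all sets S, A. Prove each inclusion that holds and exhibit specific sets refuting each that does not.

The two sets are equal.

(⊆) Let x ∈ ((A ∩ S) ∖ (S ∖ A)) ∪ ((S ∖ A) ∩ (A ∪ S)). Then either x ∈ S and x ∉ A; or x ∈ S ∩ A. In each case x ∈ S, so ((A ∩ S) ∖ (S ∖ A)) ∪ ((S ∖ A) ∩ (A ∪ S)) ⊆ S.

(⊇) Let x ∈ S. Then either x ∈ S and x ∉ A; or x ∈ S ∩ A. In each case x ∈ ((A ∩ S) ∖ (S ∖ A)) ∪ ((S ∖ A) ∩ (A ∪ S)), so S ⊆ ((A ∩ S) ∖ (S ∖ A)) ∪ ((S ∖ A) ∩ (A ∪ S)).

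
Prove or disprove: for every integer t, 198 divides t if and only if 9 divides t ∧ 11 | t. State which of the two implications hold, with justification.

(⇒) If 198 ∣ t, write t = 198q. Since 198 = 22·9, t = 9·(22q), so 9 ∣ t; and since 198 = 18·11, t = 11·(18q), so 11 ∣ t.

(⇐) This fails: take t = 99. Both 9 ∣ 99 and 11 ∣ 99, yet 99 is not a multiple of 198 (since 99 = 0·198 + 99), so 198 ∤ 99.

Only the forward direction holds.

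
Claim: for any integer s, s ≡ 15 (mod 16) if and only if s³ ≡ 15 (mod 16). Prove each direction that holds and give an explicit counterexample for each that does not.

Equivalent; both directions hold.

[⇒] Suppose s ≡ 15 (mod 16). Write s = 16j + 15. Then (16j + 15)³ = 4096j³ + 11520j² + 10800j + 3375 = 16(256j³ + 720j² + 675j + 210) + 15, so s³ ≡ 15 (mod 16).

[⇐] Conversely, suppose s³ ≡ 15 (mod 16). The only residue r in {0, …, 15} with r³ ≡ 15 (mod 16) is r = 15, so s ≡ 15 (mod 16).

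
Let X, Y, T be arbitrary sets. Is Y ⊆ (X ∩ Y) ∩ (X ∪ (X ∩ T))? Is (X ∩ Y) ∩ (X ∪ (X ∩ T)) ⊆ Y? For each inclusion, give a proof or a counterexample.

Forward inclusion. This inclusion fails. Take X = ∅, Y = {1}, T = ∅; then 1 ∈ Y but 1 ∉ (X ∩ Y) ∩ (X ∪ (X ∩ T)).

Reverse inclusion. Let x ∈ (X ∩ Y) ∩ (X ∪ (X ∩ T)). Then either x ∈ X ∩ Y and x ∉ T; or x ∈ X ∩ Y ∩ T. In each case x ∈ Y, so (X ∩ Y) ∩ (X ∪ (X ∩ T)) ⊆ Y.

Only the reverse inclusion holds.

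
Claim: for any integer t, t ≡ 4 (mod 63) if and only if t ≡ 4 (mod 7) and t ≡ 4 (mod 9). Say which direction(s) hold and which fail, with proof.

(⇒) Suppose t ≡ 4 (mod 63); write t = 63j + 4. Since 7 ∣ 63, reducing mod 7 gives t ≡ 4 (mod 7); since 9 ∣ 63, reducing mod 9 gives t ≡ 4 (mod 9).

(⇐) Conversely, if t ≡ 4 (mod 7) and t ≡ 4 (mod 9), then by the Chinese remainder theorem t ≡ 4 (mod 63). This is exactly t ≡ 4 (mod 63).

Both directions hold.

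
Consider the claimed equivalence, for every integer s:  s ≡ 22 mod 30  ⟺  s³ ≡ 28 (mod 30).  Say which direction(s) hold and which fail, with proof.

Both directions hold.

(⇒) Suppose s ≡ 22 mod 30. Write s = 30j + 22. Then (30j + 22)³ = 27000j³ + 59400j² + 43560j + 10648 = 30(900j³ + 1980j² + 1452j + 354) + 28, so s³ ≡ 28 (mod 30).

(⇐) Conversely, suppose s³ ≡ 28 (mod 30). The only residue r in {0, …, 29} with r³ ≡ 28 (mod 30) is r = 22, so s ≡ 22 (mod 30).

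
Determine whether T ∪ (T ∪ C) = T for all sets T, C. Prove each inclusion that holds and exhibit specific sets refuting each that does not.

(⊆) fails; (⊇) holds.

(⊇) Let x ∈ T. Then either x ∈ T and x ∉ C; or x ∈ T ∩ C. In each case x ∈ T ∪ (T ∪ C), so T ⊆ T ∪ (T ∪ C).

(⊆) This inclusion fails. Take T = ∅, C = {1}; then 1 ∈ T ∪ (T ∪ C) but 1 ∉ T.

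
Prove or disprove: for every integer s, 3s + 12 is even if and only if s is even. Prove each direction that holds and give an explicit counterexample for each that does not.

[⇒] Suppose 3s + 12 is even. Since 3 is odd, 3s and s have the same parity, so 3s + 12 ≡ s + 12 (mod 2). As 12 is even, 3s + 12 is even exactly when s is even. Thus s is even.

[⇐] Conversely, suppose s is even; write s = 2j. Then 3s + 12 = 3·(2j) + 12 = 2·3j + 12, which is even.

Equivalent; both directions hold.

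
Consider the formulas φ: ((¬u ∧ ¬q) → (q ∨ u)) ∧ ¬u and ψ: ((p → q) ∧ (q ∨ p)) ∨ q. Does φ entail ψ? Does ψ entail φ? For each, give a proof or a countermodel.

[⇒] Assume the antecedent. If p is true, the antecedent forces (p = T, u = F, q = T), and ((p → q) ∧ (q ∨ p)) ∨ q holds there. If p is false, the antecedent forces (p = F, u = F, q = T), and ((p → q) ∧ (q ∨ p)) ∨ q holds there. Either way ((p → q) ∧ (q ∨ p)) ∨ q holds.

[⇐] This fails. Under p = F, u = T, q = T, the left side is false but the right side is true.

(⇒) holds; (⇐) fails.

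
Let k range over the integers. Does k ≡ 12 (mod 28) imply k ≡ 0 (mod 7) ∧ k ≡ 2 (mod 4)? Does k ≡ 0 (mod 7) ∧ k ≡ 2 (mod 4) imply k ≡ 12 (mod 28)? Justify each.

Neither direction holds.

Forward direction. This fails: k = 12 gives 12 ≡ 12 (mod 28) but 12 ≡ 5 (mod 7), so the conjunction on the right does not hold.

Converse. This fails: k = 14 satisfies both congruences on the right (14 ≡ 0 mod 7 and 14 ≡ 2 mod 4) yet 14 ≡ 14 (mod 28), not 12.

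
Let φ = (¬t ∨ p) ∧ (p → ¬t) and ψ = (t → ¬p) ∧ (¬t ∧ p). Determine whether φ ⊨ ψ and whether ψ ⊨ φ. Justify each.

(→) This fails. Under p = F, t = F, the left side is true but the right side is false.

(←) Assume the antecedent. If p is true, the antecedent forces (p = T, t = F), and (¬t ∨ p) ∧ (p → ¬t) holds there. If p is false, the antecedent cannot hold. Either way (¬t ∨ p) ∧ (p → ¬t) holds.

The forward direction fails; the converse holds.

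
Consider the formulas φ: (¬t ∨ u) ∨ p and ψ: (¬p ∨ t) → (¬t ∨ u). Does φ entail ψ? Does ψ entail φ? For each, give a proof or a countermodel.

(⟹) This fails. Under u = F, t = T, p = T, the left side is true but the right side is false.

(⟸) Assume the antecedent. If u is true, (¬t ∨ u) ∨ p reduces to true regardless of the other variables. If u is false, the antecedent forces (u = F, t = F, p = F) or (u = F, t = F, p = T), and (¬t ∨ u) ∨ p holds there. Either way (¬t ∨ u) ∨ p holds.

Only the converse holds.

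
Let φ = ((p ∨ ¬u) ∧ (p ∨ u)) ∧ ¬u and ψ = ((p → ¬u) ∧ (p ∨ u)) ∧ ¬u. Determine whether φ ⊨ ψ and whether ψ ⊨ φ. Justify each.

Both directions hold; the statement is true.

(→) Assume the antecedent. If p is true, the antecedent forces (p = T, u = F), and ((p → ¬u) ∧ (p ∨ u)) ∧ ¬u holds there. If p is false, the antecedent cannot hold. Either way ((p → ¬u) ∧ (p ∨ u)) ∧ ¬u holds.

(←) Assume the antecedent. If p is true, the antecedent forces (p = T, u = F), and ((p ∨ ¬u) ∧ (p ∨ u)) ∧ ¬u holds there. If p is false, the antecedent cannot hold. Either way ((p ∨ ¬u) ∧ (p ∨ u)) ∧ ¬u holds.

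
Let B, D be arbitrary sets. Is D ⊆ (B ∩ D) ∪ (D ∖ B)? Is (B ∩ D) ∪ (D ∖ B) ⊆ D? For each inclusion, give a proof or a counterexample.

Forward inclusion. Let x ∈ D. Then either x ∈ D and x ∉ B; or x ∈ B ∩ D. In each case x ∈ (B ∩ D) ∪ (D ∖ B), so D ⊆ (B ∩ D) ∪ (D ∖ B).

Reverse inclusion. Let x ∈ (B ∩ D) ∪ (D ∖ B). Then either x ∈ D and x ∉ B; or x ∈ B ∩ D. In each case x ∈ D, so (B ∩ D) ∪ (D ∖ B) ⊆ D.

Both inclusions hold.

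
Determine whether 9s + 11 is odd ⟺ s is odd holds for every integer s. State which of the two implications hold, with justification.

Neither implication holds.

[⇒] This fails: s = 2 gives 9s + 11 = 29, which is odd, but 2 is even, not odd.

[⇐] This also fails: s = 3 is odd, but 9s + 11 = 38 is even, not odd.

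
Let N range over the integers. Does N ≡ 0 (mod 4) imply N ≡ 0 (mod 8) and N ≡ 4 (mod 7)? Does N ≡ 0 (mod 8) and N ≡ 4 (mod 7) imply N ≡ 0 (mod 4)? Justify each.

Converse. If N ≡ 0 (mod 8) and N ≡ 4 (mod 7), then by the Chinese remainder theorem N ≡ 32 (mod 56). Since 32 ≡ 0 (mod 4) and 4 ∣ 56, we get N ≡ 0 (mod 4).

Forward direction. This fails: N = 0 gives 0 ≡ 0 (mod 4) but 0 ≡ 0 (mod 7), so the conjunction on the right does not hold.

Only the reverse direction holds.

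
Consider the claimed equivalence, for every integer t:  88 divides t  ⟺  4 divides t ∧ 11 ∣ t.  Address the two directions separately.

Only the forward implication holds.

Forward direction. If 88 ∣ t, write t = 88q. Since 88 = 22·4, t = 4·(22q), so 4 ∣ t; and since 88 = 8·11, t = 11·(8q), so 11 ∣ t.

Converse. This fails: take t = 44. Both 4 ∣ 44 and 11 ∣ 44, yet 44 is not a multiple of 88 (since 44 = 0·88 + 44), so 88 ∤ 44.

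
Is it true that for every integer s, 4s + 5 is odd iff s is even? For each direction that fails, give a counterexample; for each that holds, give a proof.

Forward direction. This fails: take s = 7. Then 4s + 5 = 33, which is odd, yet s = 7 is odd, not even.

Converse. Suppose s is even. Since 4 is even, 4s is even for every s, so 4s + 5 has the same parity as 5, which is odd. Hence 4s + 5 is odd.

(⇒) fails; (⇐) holds.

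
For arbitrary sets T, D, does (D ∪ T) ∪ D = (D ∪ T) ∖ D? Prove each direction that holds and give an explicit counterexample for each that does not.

The sets are not equal: only the reverse inclusion holds.

Forward inclusion. This inclusion fails. Take T = ∅, D = {1}; then 1 ∈ (D ∪ T) ∪ D but 1 ∉ (D ∪ T) ∖ D.

Reverse inclusion. Let x ∈ (D ∪ T) ∖ D. Then x ∈ T and x ∉ D, from which x ∈ (D ∪ T) ∪ D.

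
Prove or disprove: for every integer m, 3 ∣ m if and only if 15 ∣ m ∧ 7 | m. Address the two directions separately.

Not equivalent: only (⇐) holds.

Forward direction. This fails: take m = 3. Certainly 3 ∣ 3, but 15 ∤ 3.

Converse. Suppose 15 ∣ m and 7 ∣ m. Any common multiple of 15 and 7 is a multiple of their lcm; here gcd(15, 7) = 1, so lcm(15, 7) = 15·7 = 105, so 105 ∣ m. Since 3 ∣ 105, it follows that 3 ∣ m.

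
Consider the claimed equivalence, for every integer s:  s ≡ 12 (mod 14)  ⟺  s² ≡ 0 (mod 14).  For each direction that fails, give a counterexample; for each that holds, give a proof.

Neither direction holds.

(⟹) This fails: take s = 12. Then 12 ≡ 12 (mod 14), but 12² = 144 ≡ 4 (mod 14), not 0.

(⟸) This fails: take s = 0. Then 0² = 0 ≡ 0 (mod 14), yet 0 ≡ 0 (mod 14), not 12.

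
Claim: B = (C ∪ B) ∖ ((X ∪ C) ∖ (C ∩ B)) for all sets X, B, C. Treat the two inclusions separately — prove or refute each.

The sets are not equal: only the reverse inclusion holds.

Reverse inclusion. Let x ∈ (C ∪ B) ∖ ((X ∪ C) ∖ (C ∩ B)). Then either x ∈ B and x ∉ X, C; or x ∈ B ∩ C and x ∉ X; or x ∈ X ∩ B ∩ C. In each case x ∈ B, so (C ∪ B) ∖ ((X ∪ C) ∖ (C ∩ B)) ⊆ B.

Forward inclusion. This inclusion fails. Take X = {1}, B = {1}, C = ∅; then 1 ∈ B but 1 ∉ (C ∪ B) ∖ ((X ∪ C) ∖ (C ∩ B)).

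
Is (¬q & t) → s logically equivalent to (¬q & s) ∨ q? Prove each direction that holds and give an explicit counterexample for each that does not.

Not equivalent: only (⇐) holds.

(⇒) This fails. Under t = F, q = F, s = F, the left side is true but the right side is false.

(⇐) Assume the antecedent. If q is true, (¬q & t) → s reduces to true regardless of the other variables. If q is false, the antecedent forces (t = F, q = F, s = T) or (t = T, q = F, s = T), and (¬q & t) → s holds there. Either way (¬q & t) → s holds.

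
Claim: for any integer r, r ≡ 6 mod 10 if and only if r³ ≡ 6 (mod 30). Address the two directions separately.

(→) This fails: take r = 16. Then 16 ≡ 6 (mod 10), but 16³ = 4096 ≡ 16 (mod 30), not 6.

(←) Conversely, the residues r modulo 30 with r³ ≡ 6 (mod 30) are exactly {6}, and each is ≡ 6 (mod 10).

Not equivalent: only (⇐) holds.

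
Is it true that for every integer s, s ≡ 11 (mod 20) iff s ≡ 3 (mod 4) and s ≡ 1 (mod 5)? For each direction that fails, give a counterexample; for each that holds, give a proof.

(⇒) Suppose s ≡ 11 (mod 20); write s = 20j + 11. Since 4 ∣ 20, reducing mod 4 gives s ≡ 11 ≡ 3 (mod 4); since 5 ∣ 20, reducing mod 5 gives s ≡ 11 ≡ 1 (mod 5).

(⇐) Conversely, if s ≡ 3 (mod 4) and s ≡ 1 (mod 5), then by the Chinese remainder theorem s ≡ 11 (mod 20). This is exactly s ≡ 11 (mod 20).

Both directions hold.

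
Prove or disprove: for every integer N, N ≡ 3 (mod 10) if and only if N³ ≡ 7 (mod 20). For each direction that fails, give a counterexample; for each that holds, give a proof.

Forward direction. This fails: take N = 13. Then 13 ≡ 3 (mod 10), but 13³ = 2197 ≡ 17 (mod 20), not 7.

Converse. The residues r modulo 20 with r³ ≡ 7 (mod 20) are exactly {3}, and each is ≡ 3 (mod 10).

The forward direction fails; the converse holds.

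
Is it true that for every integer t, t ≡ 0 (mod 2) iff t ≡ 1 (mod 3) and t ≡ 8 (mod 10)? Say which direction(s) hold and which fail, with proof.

Forward direction. This fails: t = 0 gives 0 ≡ 0 (mod 2) but 0 ≡ 0 (mod 3), so the conjunction on the right does not hold.

Converse. If t ≡ 1 (mod 3) and t ≡ 8 (mod 10), then by the Chinese remainder theorem t ≡ 28 (mod 30). Since 28 ≡ 0 (mod 2) and 2 ∣ 30, we get t ≡ 0 (mod 2).

The forward direction fails; the converse holds.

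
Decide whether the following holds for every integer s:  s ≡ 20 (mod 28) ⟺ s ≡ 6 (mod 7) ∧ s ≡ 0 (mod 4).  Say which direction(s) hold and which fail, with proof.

Both implications hold.

(⇒) Suppose s ≡ 20 (mod 28); write s = 28j + 20. Since 7 ∣ 28, reducing mod 7 gives s ≡ 20 ≡ 6 (mod 7); since 4 ∣ 28, reducing mod 4 gives s ≡ 20 ≡ 0 (mod 4).

(⇐) Conversely, if s ≡ 6 (mod 7) and s ≡ 0 (mod 4), then by the Chinese remainder theorem s ≡ 20 (mod 28). This is exactly s ≡ 20 (mod 28).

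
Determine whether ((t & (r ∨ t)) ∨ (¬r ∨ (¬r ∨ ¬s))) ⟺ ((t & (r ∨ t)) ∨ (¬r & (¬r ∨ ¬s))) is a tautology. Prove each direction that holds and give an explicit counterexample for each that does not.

Converse. Assume the antecedent. If t is true, the consequent reduces to true regardless of the other variables. If t is false, the antecedent forces (t = F, s = F, r = F) or (t = F, s = T, r = F), and the consequent holds there. Either way the consequent holds.

Forward direction. This fails. Under t = F, s = F, r = T, the left side is true but the right side is false.

(⇒) fails; (⇐) holds.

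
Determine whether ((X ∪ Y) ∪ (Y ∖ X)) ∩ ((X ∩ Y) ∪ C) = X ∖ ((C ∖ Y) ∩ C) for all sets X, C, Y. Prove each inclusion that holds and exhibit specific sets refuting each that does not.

Both inclusions fail.

(⊆) This inclusion fails. Take X = {1}, C = {1}, Y = ∅; then 1 ∈ ((X ∪ Y) ∪ (Y ∖ X)) ∩ ((X ∩ Y) ∪ C) but 1 ∉ X ∖ ((C ∖ Y) ∩ C).

(⊇) This inclusion fails. Take X = {1}, C = ∅, Y = ∅; then 1 ∈ X ∖ ((C ∖ Y) ∩ C) but 1 ∉ ((X ∪ Y) ∪ (Y ∖ X)) ∩ ((X ∩ Y) ∪ C).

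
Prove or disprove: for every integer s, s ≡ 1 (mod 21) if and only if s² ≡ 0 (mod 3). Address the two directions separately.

(→) This fails: take s = 1. Then 1 ≡ 1 (mod 21), but 1² = 1 ≡ 1 (mod 3), not 0.

(←) This fails: take s = 0. Then 0² = 0 ≡ 0 (mod 3), yet 0 ≡ 0 (mod 21), not 1.

(⇒) fails and (⇐) fails.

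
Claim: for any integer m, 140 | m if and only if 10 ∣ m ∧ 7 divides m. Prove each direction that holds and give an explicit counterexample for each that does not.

(⇐) This fails: take m = 70. Both 10 ∣ 70 and 7 ∣ 70, yet 70 is not a multiple of 140 (since 70 = 0·140 + 70), so 140 ∤ 70.

(⇒) If 140 ∣ m, write m = 140q. Since 140 = 14·10, m = 10·(14q), so 10 ∣ m; and since 140 = 20·7, m = 7·(20q), so 7 ∣ m.

(⇒) holds; (⇐) fails.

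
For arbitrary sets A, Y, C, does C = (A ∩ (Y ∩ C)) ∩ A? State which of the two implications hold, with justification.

The sets are not equal: only the reverse inclusion holds.

(⊆) This inclusion fails. Take A = ∅, Y = ∅, C = {1}; then 1 ∈ C but 1 ∉ (A ∩ (Y ∩ C)) ∩ A.

(⊇) Let x ∈ (A ∩ (Y ∩ C)) ∩ A. Then x ∈ A ∩ Y ∩ C, from which x ∈ C.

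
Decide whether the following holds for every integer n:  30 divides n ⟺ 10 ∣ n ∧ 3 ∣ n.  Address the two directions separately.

Equivalent; both directions hold.

[⇐] Suppose 10 ∣ n and 3 ∣ n. Any common multiple of 10 and 3 is a multiple of their lcm; here gcd(10, 3) = 1, so lcm(10, 3) = 10·3 = 30, so 30 ∣ n.

[⇒] If 30 ∣ n, write n = 30q. Since 30 = 3·10, n = 10·(3q), so 10 ∣ n; and since 30 = 10·3, n = 3·(10q), so 3 ∣ n.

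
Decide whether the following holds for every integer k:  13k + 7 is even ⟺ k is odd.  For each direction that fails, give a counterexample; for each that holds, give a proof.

Both implications hold.

(⟹) Suppose 13k + 7 is even. Since 13 is odd, 13k and k have the same parity, so 13k + 7 ≡ k + 7 (mod 2). As 7 is odd, 13k + 7 is even exactly when k is odd. Thus k is odd.

(⟸) Conversely, suppose k is odd; write k = 2j + 1. Then 13k + 7 = 13·(2j + 1) + 7 = 2·13j + 20, which is even.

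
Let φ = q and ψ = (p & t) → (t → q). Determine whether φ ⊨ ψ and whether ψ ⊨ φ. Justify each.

(→) Assume the antecedent. If q is true, (p & t) → (t → q) reduces to true regardless of the other variables. If q is false, the antecedent cannot hold. Either way (p & t) → (t → q) holds.

(←) This fails. Under q = F, p = F, t = F, the left side is false but the right side is true.

(⇒) holds; (⇐) fails.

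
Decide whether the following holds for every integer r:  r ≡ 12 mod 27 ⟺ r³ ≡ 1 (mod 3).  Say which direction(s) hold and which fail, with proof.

Neither implication holds.

(⟹) This fails: take r = 12. Then 12 ≡ 12 (mod 27), but 12³ = 1728 ≡ 0 (mod 3), not 1.

(⟸) This fails: take r = 1. Then 1³ = 1 ≡ 1 (mod 3), yet 1 ≡ 1 (mod 27), not 12.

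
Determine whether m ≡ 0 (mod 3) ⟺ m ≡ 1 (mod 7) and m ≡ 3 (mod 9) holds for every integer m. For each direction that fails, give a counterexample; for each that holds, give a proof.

Not equivalent: only (⇐) holds.

[⇐] If m ≡ 1 (mod 7) and m ≡ 3 (mod 9), then by the Chinese remainder theorem m ≡ 57 (mod 63). Since 57 ≡ 0 (mod 3) and 3 ∣ 63, we get m ≡ 0 (mod 3).

[⇒] This fails: m = 0 gives 0 ≡ 0 (mod 3) but 0 ≡ 0 (mod 7), so the conjunction on the right does not hold.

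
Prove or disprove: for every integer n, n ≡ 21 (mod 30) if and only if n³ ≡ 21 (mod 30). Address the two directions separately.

Forward direction. Suppose n ≡ 21 (mod 30). Write n = 30j + 21. Then (30j + 21)³ = 27000j³ + 56700j² + 39690j + 9261 = 30(900j³ + 1890j² + 1323j + 308) + 21, so n³ ≡ 21 (mod 30).

Converse. Suppose n³ ≡ 21 (mod 30). The only residue r in {0, …, 29} with r³ ≡ 21 (mod 30) is r = 21, so n ≡ 21 (mod 30).

Both implications hold.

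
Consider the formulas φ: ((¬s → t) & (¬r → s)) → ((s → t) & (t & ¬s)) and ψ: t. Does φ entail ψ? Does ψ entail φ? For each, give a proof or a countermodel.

[⇒] This fails. Under r = F, s = F, t = F, the left side is true but the right side is false.

[⇐] This fails. Under r = F, s = T, t = T, the left side is false but the right side is true.

Both directions fail.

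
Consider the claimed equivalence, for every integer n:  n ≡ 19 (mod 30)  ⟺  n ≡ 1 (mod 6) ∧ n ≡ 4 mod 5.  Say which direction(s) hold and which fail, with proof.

Both directions hold.

(⇒) Suppose n ≡ 19 (mod 30); write n = 30j + 19. Since 6 ∣ 30, reducing mod 6 gives n ≡ 19 ≡ 1 (mod 6); since 5 ∣ 30, reducing mod 5 gives n ≡ 19 ≡ 4 (mod 5).

(⇐) Conversely, if n ≡ 1 (mod 6) and n ≡ 4 (mod 5), then by the Chinese remainder theorem n ≡ 19 (mod 30). This is exactly n ≡ 19 (mod 30).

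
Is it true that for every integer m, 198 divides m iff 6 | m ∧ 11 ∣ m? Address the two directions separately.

Only the forward implication holds.

(⇐) This fails: take m = 66. Both 6 ∣ 66 and 11 ∣ 66, yet 66 is not a multiple of 198 (since 66 = 0·198 + 66), so 198 ∤ 66.

(⇒) If 198 ∣ m, write m = 198q. Since 198 = 33·6, m = 6·(33q), so 6 ∣ m; and since 198 = 18·11, m = 11·(18q), so 11 ∣ m.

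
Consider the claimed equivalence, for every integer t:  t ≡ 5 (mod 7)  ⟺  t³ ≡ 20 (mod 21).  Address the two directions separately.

Neither direction holds.

[⇒] This fails: take t = 12. Then 12 ≡ 5 (mod 7), but 12³ = 1728 ≡ 6 (mod 21), not 20.

[⇐] This fails: take t = 17. Then 17³ = 4913 ≡ 20 (mod 21), yet 17 ≡ 3 (mod 7), not 5.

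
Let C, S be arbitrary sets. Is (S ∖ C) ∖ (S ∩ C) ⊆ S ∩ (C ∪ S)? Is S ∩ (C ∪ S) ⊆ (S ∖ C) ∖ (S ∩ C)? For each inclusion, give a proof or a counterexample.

(⊆) holds; (⊇) fails.

(⟹) Let x ∈ (S ∖ C) ∖ (S ∩ C). Then x ∈ S and x ∉ C, from which x ∈ S ∩ (C ∪ S).

(⟸) This inclusion fails. Take C = {1}, S = {1}; then 1 ∈ S ∩ (C ∪ S) but 1 ∉ (S ∖ C) ∖ (S ∩ C).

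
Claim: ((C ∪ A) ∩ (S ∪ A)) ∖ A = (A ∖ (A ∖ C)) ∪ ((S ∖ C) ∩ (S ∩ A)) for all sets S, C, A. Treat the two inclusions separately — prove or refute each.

(⊆) This inclusion fails. Take S = {1}, C = {1}, A = ∅; then 1 ∈ ((C ∪ A) ∩ (S ∪ A)) ∖ A but 1 ∉ (A ∖ (A ∖ C)) ∪ ((S ∖ C) ∩ (S ∩ A)).

(⊇) This inclusion fails. Take S = {1}, C = ∅, A = {1}; then 1 ∈ (A ∖ (A ∖ C)) ∪ ((S ∖ C) ∩ (S ∩ A)) but 1 ∉ ((C ∪ A) ∩ (S ∪ A)) ∖ A.

Neither inclusion holds.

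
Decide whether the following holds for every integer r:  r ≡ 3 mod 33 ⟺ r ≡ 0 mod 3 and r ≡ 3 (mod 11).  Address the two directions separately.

(←) If r ≡ 0 (mod 3) and r ≡ 3 (mod 11), then by the Chinese remainder theorem r ≡ 3 (mod 33). This is exactly r ≡ 3 (mod 33).

(→) Suppose r ≡ 3 (mod 33); write r = 33j + 3. Since 3 ∣ 33, reducing mod 3 gives r ≡ 3 ≡ 0 (mod 3); since 11 ∣ 33, reducing mod 11 gives r ≡ 3 (mod 11).

Equivalent; both directions hold.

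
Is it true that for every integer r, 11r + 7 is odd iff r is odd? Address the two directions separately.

Forward direction. This fails: r = 0 gives 11r + 7 = 7, which is odd, but 0 is even, not odd.

Converse. This also fails: r = 1 is odd, but 11r + 7 = 18 is even, not odd.

(⇒) fails and (⇐) fails.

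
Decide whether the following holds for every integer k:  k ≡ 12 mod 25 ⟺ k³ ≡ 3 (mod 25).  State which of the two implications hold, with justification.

(→) Suppose k ≡ 12 mod 25. Write k = 25j + 12. Then (25j + 12)³ = 15625j³ + 22500j² + 10800j + 1728 = 25(625j³ + 900j² + 432j + 69) + 3, so k³ ≡ 3 (mod 25).

(←) Conversely, suppose k³ ≡ 3 (mod 25). The only residue r in {0, …, 24} with r³ ≡ 3 (mod 25) is r = 12, so k ≡ 12 (mod 25).

Equivalent; both directions hold.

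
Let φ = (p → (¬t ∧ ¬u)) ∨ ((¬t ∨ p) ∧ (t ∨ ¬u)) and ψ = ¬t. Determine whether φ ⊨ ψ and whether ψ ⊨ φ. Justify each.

Neither implication holds.

Forward direction. This fails. Under p = F, u = F, t = T, the left side is true but the right side is false.

Converse. This fails. Under p = T, u = T, t = F, the left side is false but the right side is true.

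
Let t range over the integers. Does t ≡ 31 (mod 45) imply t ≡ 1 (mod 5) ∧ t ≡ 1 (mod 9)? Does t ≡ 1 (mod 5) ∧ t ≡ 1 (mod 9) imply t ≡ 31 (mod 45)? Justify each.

Forward direction. This fails: t = 31 gives 31 ≡ 31 (mod 45) but 31 ≡ 4 (mod 9), so the conjunction on the right does not hold.

Converse. This fails: t = 1 satisfies both congruences on the right (1 ≡ 1 mod 5 and 1 ≡ 1 mod 9) yet 1 ≡ 1 (mod 45), not 31.

Neither implication holds.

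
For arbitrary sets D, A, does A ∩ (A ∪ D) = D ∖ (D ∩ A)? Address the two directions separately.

Neither inclusion holds.

Forward inclusion. This inclusion fails. Take D = ∅, A = {1}; then 1 ∈ A ∩ (A ∪ D) but 1 ∉ D ∖ (D ∩ A).

Reverse inclusion. This inclusion fails. Take D = {1}, A = ∅; then 1 ∈ D ∖ (D ∩ A) but 1 ∉ A ∩ (A ∪ D).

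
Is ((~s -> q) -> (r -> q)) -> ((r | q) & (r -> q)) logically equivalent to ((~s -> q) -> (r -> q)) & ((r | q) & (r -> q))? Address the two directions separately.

(⇒) fails; (⇐) holds.

(←) Assume the antecedent. If q is true, the consequent reduces to true regardless of the other variables. If q is false, the antecedent cannot hold. Either way the consequent holds.

(→) This fails. Under q = F, r = T, s = T, the left side is true but the right side is false.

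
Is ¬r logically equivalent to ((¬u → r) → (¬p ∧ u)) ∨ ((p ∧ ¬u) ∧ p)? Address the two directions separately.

(→) This fails. Under p = T, u = T, r = F, the left side is true but the right side is false.

(←) This fails. Under p = T, u = F, r = T, the left side is false but the right side is true.

Neither implication holds.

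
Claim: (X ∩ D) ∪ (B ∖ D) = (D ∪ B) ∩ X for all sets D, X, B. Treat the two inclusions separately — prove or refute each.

Reverse inclusion. Let x ∈ (D ∪ B) ∩ X. Then either x ∈ D ∩ X and x ∉ B; or x ∈ X ∩ B and x ∉ D; or x ∈ D ∩ X ∩ B. In each case x ∈ (X ∩ D) ∪ (B ∖ D), so (D ∪ B) ∩ X ⊆ (X ∩ D) ∪ (B ∖ D).

Forward inclusion. This inclusion fails. Take D = ∅, X = ∅, B = {1}; then 1 ∈ (X ∩ D) ∪ (B ∖ D) but 1 ∉ (D ∪ B) ∩ X.

Only the reverse inclusion holds.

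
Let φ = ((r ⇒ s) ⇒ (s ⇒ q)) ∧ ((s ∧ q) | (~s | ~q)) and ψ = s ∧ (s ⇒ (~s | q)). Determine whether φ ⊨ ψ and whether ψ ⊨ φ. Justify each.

(→) This fails. Under q = F, s = F, r = F, the left side is true but the right side is false.

(←) Assume the antecedent. If q is true, the consequent reduces to true regardless of the other variables. If q is false, the antecedent cannot hold. Either way the consequent holds.

Only the converse holds.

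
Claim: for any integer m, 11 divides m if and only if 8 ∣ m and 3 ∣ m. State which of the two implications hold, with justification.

Neither implication holds.

[⇒] This fails: take m = 11. Certainly 11 ∣ 11, but 8 ∤ 11.

[⇐] This fails: take m = 24. Both 8 ∣ 24 and 3 ∣ 24, yet 24 is not a multiple of 11 (since 24 = 2·11 + 2), so 11 ∤ 24.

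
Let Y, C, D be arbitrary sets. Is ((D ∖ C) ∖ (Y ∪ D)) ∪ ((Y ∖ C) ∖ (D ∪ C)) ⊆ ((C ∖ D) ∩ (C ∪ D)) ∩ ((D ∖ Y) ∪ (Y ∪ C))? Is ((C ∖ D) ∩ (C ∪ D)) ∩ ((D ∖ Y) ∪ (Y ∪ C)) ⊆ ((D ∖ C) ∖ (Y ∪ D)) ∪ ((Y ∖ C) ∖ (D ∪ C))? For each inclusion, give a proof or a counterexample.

(⟹) This inclusion fails. Take Y = {1}, C = ∅, D = ∅; then 1 ∈ ((D ∖ C) ∖ (Y ∪ D)) ∪ ((Y ∖ C) ∖ (D ∪ C)) but 1 ∉ ((C ∖ D) ∩ (C ∪ D)) ∩ ((D ∖ Y) ∪ (Y ∪ C)).

(⟸) This inclusion fails. Take Y = ∅, C = {1}, D = ∅; then 1 ∈ ((C ∖ D) ∩ (C ∪ D)) ∩ ((D ∖ Y) ∪ (Y ∪ C)) but 1 ∉ ((D ∖ C) ∖ (Y ∪ D)) ∪ ((Y ∖ C) ∖ (D ∪ C)).

Neither inclusion holds.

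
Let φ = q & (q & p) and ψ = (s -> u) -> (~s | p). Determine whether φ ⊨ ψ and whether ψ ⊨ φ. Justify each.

(⟸) This fails. Under p = F, q = F, s = F, u = F, the left side is false but the right side is true.

(⟹) Assume the antecedent. If p is true, (s -> u) -> (~s | p) reduces to true regardless of the other variables. If p is false, the antecedent cannot hold. Either way (s -> u) -> (~s | p) holds.

(⇒) holds; (⇐) fails.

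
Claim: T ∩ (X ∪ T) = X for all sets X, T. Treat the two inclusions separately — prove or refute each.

(⊆) fails and (⊇) fails.

(⟹) This inclusion fails. Take X = ∅, T = {1}; then 1 ∈ T ∩ (X ∪ T) but 1 ∉ X.

(⟸) This inclusion fails. Take X = {1}, T = ∅; then 1 ∈ X but 1 ∉ T ∩ (X ∪ T).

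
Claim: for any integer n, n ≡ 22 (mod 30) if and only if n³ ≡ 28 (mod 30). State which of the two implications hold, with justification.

[⇒] Suppose n ≡ 22 (mod 30). Write n = 30j + 22. Then (30j + 22)³ = 27000j³ + 59400j² + 43560j + 10648 = 30(900j³ + 1980j² + 1452j + 354) + 28, so n³ ≡ 28 (mod 30).

[⇐] Conversely, suppose n³ ≡ 28 (mod 30). The only residue r in {0, …, 29} with r³ ≡ 28 (mod 30) is r = 22, so n ≡ 22 (mod 30).

Both implications hold.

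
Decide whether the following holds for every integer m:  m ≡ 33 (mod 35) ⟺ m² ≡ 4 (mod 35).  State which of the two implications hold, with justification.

(⟹) Suppose m ≡ 33 (mod 35). Write m = 35j + 33. Then (35j + 33)² = 1225j² + 2310j + 1089 = 35(35j² + 66j + 31) + 4, so m² ≡ 4 (mod 35).

(⟸) This fails: take m = 2. Then 2² = 4 ≡ 4 (mod 35), yet 2 ≡ 2 (mod 35), not 33.

The forward direction holds; the converse fails.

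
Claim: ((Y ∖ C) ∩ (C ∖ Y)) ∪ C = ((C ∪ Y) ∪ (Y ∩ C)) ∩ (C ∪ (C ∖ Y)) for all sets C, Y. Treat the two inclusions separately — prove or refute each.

The two sets are equal.

Forward inclusion. Let x ∈ ((Y ∖ C) ∩ (C ∖ Y)) ∪ C. Then either x ∈ C and x ∉ Y; or x ∈ C ∩ Y. In each case x ∈ ((C ∪ Y) ∪ (Y ∩ C)) ∩ (C ∪ (C ∖ Y)), so ((Y ∖ C) ∩ (C ∖ Y)) ∪ C ⊆ ((C ∪ Y) ∪ (Y ∩ C)) ∩ (C ∪ (C ∖ Y)).

Reverse inclusion. Let x ∈ ((C ∪ Y) ∪ (Y ∩ C)) ∩ (C ∪ (C ∖ Y)). Then either x ∈ C and x ∉ Y; or x ∈ C ∩ Y. In each case x ∈ ((Y ∖ C) ∩ (C ∖ Y)) ∪ C, so ((C ∪ Y) ∪ (Y ∩ C)) ∩ (C ∪ (C ∖ Y)) ⊆ ((Y ∖ C) ∩ (C ∖ Y)) ∪ C.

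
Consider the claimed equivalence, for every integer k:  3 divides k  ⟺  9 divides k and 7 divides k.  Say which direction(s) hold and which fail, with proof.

Only the converse holds.

(→) This fails: take k = 3. Certainly 3 ∣ 3, but 9 ∤ 3.

(←) Suppose 9 ∣ k and 7 ∣ k. Any common multiple of 9 and 7 is a multiple of their lcm; here gcd(9, 7) = 1, so lcm(9, 7) = 9·7 = 63, so 63 ∣ k. Since 3 ∣ 63, it follows that 3 ∣ k.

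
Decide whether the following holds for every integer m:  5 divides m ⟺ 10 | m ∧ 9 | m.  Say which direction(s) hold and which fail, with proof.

The forward direction fails; the converse holds.

(⇒) This fails: take m = 5. Certainly 5 ∣ 5, but 10 ∤ 5.

(⇐) Suppose 10 ∣ m and 9 ∣ m. Any common multiple of 10 and 9 is a multiple of their lcm; here gcd(10, 9) = 1, so lcm(10, 9) = 10·9 = 90, so 90 ∣ m. Since 5 ∣ 90, it follows that 5 ∣ m.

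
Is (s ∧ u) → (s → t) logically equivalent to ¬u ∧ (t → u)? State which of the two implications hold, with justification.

(←) Assume the antecedent. If u is true, the antecedent cannot hold. If u is false, (s ∧ u) → (s → t) reduces to true regardless of the other variables. Either way (s ∧ u) → (s → t) holds.

(→) This fails. Under u = T, t = F, s = F, the left side is true but the right side is false.

(⇒) fails; (⇐) holds.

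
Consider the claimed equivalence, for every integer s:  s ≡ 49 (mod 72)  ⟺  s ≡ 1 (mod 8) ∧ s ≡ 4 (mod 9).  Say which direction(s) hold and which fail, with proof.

(←) If s ≡ 1 (mod 8) and s ≡ 4 (mod 9), then by the Chinese remainder theorem s ≡ 49 (mod 72). This is exactly s ≡ 49 (mod 72).

(→) Suppose s ≡ 49 (mod 72); write s = 72j + 49. Since 8 ∣ 72, reducing mod 8 gives s ≡ 49 ≡ 1 (mod 8); since 9 ∣ 72, reducing mod 9 gives s ≡ 49 ≡ 4 (mod 9).

Equivalent; both directions hold.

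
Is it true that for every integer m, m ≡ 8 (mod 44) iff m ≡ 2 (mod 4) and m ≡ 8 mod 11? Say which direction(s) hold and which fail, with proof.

Neither direction holds.

[⇒] This fails: m = 8 gives 8 ≡ 8 (mod 44) but 8 ≡ 0 (mod 4), so the conjunction on the right does not hold.

[⇐] This fails: m = 30 satisfies both congruences on the right (30 ≡ 2 mod 4 and 30 ≡ 8 mod 11) yet 30 ≡ 30 (mod 44), not 8.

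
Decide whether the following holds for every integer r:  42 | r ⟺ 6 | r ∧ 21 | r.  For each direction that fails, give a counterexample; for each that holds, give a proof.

Both implications hold.

(⟹) If 42 ∣ r, write r = 42q. Since 42 = 7·6, r = 6·(7q), so 6 ∣ r; and since 42 = 2·21, r = 21·(2q), so 21 ∣ r.

(⟸) Suppose 6 ∣ r and 21 ∣ r. Any common multiple of 6 and 21 is a multiple of their lcm; here lcm(6, 21) = 6·21/gcd(6, 21) = 126/3 = 42, so 42 ∣ r.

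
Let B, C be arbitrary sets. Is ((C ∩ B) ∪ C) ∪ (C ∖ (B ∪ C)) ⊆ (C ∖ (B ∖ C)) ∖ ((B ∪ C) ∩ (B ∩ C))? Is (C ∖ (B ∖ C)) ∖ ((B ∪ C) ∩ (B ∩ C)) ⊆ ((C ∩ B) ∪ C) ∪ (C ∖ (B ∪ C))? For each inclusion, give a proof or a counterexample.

The sets are not equal: only the reverse inclusion holds.

(⟸) Let x ∈ (C ∖ (B ∖ C)) ∖ ((B ∪ C) ∩ (B ∩ C)). Then x ∈ C and x ∉ B, from which x ∈ ((C ∩ B) ∪ C) ∪ (C ∖ (B ∪ C)).

(⟹) This inclusion fails. Take B = {1}, C = {1}; then 1 ∈ ((C ∩ B) ∪ C) ∪ (C ∖ (B ∪ C)) but 1 ∉ (C ∖ (B ∖ C)) ∖ ((B ∪ C) ∩ (B ∩ C)).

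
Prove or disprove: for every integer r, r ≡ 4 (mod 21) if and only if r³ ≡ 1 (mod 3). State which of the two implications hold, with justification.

Only the forward direction holds.

(←) This fails: take r = 1. Then 1³ = 1 ≡ 1 (mod 3), yet 1 ≡ 1 (mod 21), not 4.

(→) Suppose r ≡ 4 (mod 21). Then r³ ≡ 4³ = 64 (mod 21), and since 3 ∣ 21, also r³ ≡ 1 (mod 3).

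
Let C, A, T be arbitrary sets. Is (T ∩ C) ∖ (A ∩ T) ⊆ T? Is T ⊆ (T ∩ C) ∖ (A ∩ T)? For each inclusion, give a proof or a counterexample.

The sets are not equal: only the forward inclusion holds.

(⊆) Let x ∈ (T ∩ C) ∖ (A ∩ T). Then x ∈ C ∩ T and x ∉ A, from which x ∈ T.

(⊇) This inclusion fails. Take C = ∅, A = ∅, T = {1}; then 1 ∈ T but 1 ∉ (T ∩ C) ∖ (A ∩ T).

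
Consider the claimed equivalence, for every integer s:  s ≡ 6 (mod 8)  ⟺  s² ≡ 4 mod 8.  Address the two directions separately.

(⟹) Suppose s ≡ 6 (mod 8). Write s = 8j + 6. Then (8j + 6)² = 64j² + 96j + 36 = 8(8j² + 12j + 4) + 4, so s² ≡ 4 (mod 8).

(⟸) This fails: take s = 2. Then 2² = 4 ≡ 4 (mod 8), yet 2 ≡ 2 (mod 8), not 6.

Only the forward direction holds.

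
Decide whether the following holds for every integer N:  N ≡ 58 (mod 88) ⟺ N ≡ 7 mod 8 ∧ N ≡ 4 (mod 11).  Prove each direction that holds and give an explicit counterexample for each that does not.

(⇒) This fails: N = 58 gives 58 ≡ 58 (mod 88) but 58 ≡ 2 (mod 8), so the conjunction on the right does not hold.

(⇐) This fails: N = 15 satisfies both congruences on the right (15 ≡ 7 mod 8 and 15 ≡ 4 mod 11) yet 15 ≡ 15 (mod 88), not 58.

(⇒) fails and (⇐) fails.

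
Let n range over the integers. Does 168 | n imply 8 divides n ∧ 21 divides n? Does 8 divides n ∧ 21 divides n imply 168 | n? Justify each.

(⟹) If 168 ∣ n, write n = 168q. Since 168 = 21·8, n = 8·(21q), so 8 ∣ n; and since 168 = 8·21, n = 21·(8q), so 21 ∣ n.

(⟸) Suppose 8 ∣ n and 21 ∣ n. Any common multiple of 8 and 21 is a multiple of their lcm; here gcd(8, 21) = 1, so lcm(8, 21) = 8·21 = 168, so 168 ∣ n.

Both directions hold.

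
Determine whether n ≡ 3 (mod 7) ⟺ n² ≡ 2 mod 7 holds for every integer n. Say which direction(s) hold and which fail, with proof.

(⟹) Suppose n ≡ 3 (mod 7). Write n = 7j + 3. Then (7j + 3)² = 49j² + 42j + 9 = 7(7j² + 6j + 1) + 2, so n² ≡ 2 (mod 7).

(⟸) This fails: take n = 4. Then 4² = 16 ≡ 2 (mod 7), yet 4 ≡ 4 (mod 7), not 3.

Only the forward implication holds.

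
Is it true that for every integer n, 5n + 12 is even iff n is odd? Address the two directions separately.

(→) This fails: n = 4 gives 5n + 12 = 32, which is even, but 4 is even, not odd.

(←) This also fails: n = 7 is odd, but 5n + 12 = 47 is odd, not even.

Neither implication holds.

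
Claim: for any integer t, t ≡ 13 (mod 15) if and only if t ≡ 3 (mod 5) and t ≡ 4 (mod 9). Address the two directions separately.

Converse. If t ≡ 3 (mod 5) and t ≡ 4 (mod 9), then by the Chinese remainder theorem t ≡ 13 (mod 45). Since 13 ≡ 13 (mod 15) and 15 ∣ 45, we get t ≡ 13 (mod 15).

Forward direction. This fails: t = 43 gives 43 ≡ 13 (mod 15) but 43 ≡ 7 (mod 9), so the conjunction on the right does not hold.

(⇒) fails; (⇐) holds.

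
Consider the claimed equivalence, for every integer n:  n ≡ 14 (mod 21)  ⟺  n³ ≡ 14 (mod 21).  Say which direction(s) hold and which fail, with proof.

(⇒) Suppose n ≡ 14 (mod 21). Write n = 21j + 14. Then (21j + 14)³ = 9261j³ + 18522j² + 12348j + 2744 = 21(441j³ + 882j² + 588j + 130) + 14, so n³ ≡ 14 (mod 21).

(⇐) Conversely, suppose n³ ≡ 14 (mod 21). The only residue r in {0, …, 20} with r³ ≡ 14 (mod 21) is r = 14, so n ≡ 14 (mod 21).

Both directions hold; the statement is true.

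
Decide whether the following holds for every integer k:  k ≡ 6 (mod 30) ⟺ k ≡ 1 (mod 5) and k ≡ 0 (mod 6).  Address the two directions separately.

[⇐] If k ≡ 1 (mod 5) and k ≡ 0 (mod 6), then by the Chinese remainder theorem k ≡ 6 (mod 30). This is exactly k ≡ 6 (mod 30).

[⇒] Suppose k ≡ 6 (mod 30); write k = 30j + 6. Since 5 ∣ 30, reducing mod 5 gives k ≡ 6 ≡ 1 (mod 5); since 6 ∣ 30, reducing mod 6 gives k ≡ 6 ≡ 0 (mod 6).

Equivalent; both directions hold.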